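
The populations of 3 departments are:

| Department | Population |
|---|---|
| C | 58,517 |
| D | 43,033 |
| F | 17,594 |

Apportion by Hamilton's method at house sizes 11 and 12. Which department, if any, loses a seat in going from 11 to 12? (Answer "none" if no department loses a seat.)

none

At 11 seats: C 5, D 4, F 2.
At 12 seats: C 6, D 4, F 2.
No department's allocation decreased.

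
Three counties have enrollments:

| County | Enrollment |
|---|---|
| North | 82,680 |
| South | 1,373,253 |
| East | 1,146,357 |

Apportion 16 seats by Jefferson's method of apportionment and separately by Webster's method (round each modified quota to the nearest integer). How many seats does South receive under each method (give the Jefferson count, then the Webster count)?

9 and 8

Jefferson: North 0, South 9, East 7.
Webster: North 1, South 8, East 7.
South gets 9 under Jefferson and 8 under Webster.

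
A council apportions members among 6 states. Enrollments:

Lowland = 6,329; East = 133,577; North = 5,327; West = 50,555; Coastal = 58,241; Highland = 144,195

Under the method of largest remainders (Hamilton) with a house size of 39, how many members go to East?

Total 398224; standard divisor 398224/39 ≈ 10210.872.
Standard quotas: Lowland 0.6198, East 13.0818, North 0.5217, West 4.9511, Coastal 5.7038, Highland 14.1217.
Lower quotas: Lowland 0, East 13, North 0, West 4, Coastal 5, Highland 14 (sum 36, leaving 3 seats).
Remainders in descending order: West 0.9511, Coastal 0.7038, Lowland 0.6198, North 0.5217, Highland 0.1217, East 0.0818.
Largest remainders: West, Coastal, Lowland receive the extra seats.
East receives 13.

13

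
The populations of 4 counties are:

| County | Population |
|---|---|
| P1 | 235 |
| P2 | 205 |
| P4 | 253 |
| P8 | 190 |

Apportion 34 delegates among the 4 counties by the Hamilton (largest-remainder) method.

The standard divisor is 883/34 ≈ 25.971.
Standard quotas: P1 9.049, P2 7.894, P4 9.742, P8 7.316.
Lower quotas: P1 9, P2 7, P4 9, P8 7 (sum 32, leaving 2 seats).
Remainders in descending order: P2 0.894, P4 0.742, P8 0.316, P1 0.049.
Largest remainders: P2, P4 receive the extra seats.

P1 9, P2 8, P4 10, P8 7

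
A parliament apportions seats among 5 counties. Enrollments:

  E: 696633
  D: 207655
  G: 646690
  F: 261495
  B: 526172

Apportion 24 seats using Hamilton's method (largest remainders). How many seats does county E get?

7

Standard divisor: 2338645 ÷ 24 ≈ 97443.542.
Standard quotas: E 7.1491, D 2.1310, G 6.6366, F 2.6836, B 5.3998.
Lower quotas: E 7, D 2, G 6, F 2, B 5 (sum 22, leaving 2 seats).
Remainders in descending order: F 0.6836, G 0.6366, B 0.3998, E 0.1491, D 0.1310.
Largest remainders: F, G receive the extra seats.
E receives 7.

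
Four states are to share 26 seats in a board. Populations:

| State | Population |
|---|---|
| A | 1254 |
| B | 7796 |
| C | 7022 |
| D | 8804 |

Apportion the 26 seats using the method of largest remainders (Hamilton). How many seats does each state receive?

Standard divisor: 24876 ÷ 26 ≈ 956.769.
Standard quotas: A 1.3107, B 8.1483, C 7.3393, D 9.2018.
Lower quotas: A 1, B 8, C 7, D 9 (sum 25, leaving 1 seat).
Remainders in descending order: C 0.3393, A 0.3107, D 0.2018, B 0.1483.
Largest remainder: C receives the extra seat.

A: 1, B: 8, C: 8, D: 9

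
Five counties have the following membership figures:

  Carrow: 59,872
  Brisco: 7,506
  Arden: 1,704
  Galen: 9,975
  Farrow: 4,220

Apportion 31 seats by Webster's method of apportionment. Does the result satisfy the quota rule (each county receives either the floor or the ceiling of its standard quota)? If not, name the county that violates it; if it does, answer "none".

Standard quotas: Carrow 22.287, Brisco 2.794, Arden 0.634, Galen 3.713, Farrow 1.571.
Webster allocation: Carrow 21, Brisco 3, Arden 1, Galen 4, Farrow 2.
Carrow has quota 22.287 (lower 22, upper 23) but receives 21 — outside the quota interval.

Carrow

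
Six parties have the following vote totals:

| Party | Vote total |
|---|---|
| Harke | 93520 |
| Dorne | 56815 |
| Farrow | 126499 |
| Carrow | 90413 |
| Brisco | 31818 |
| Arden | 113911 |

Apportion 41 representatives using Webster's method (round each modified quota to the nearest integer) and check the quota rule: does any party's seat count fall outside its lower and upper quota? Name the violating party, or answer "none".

none

Standard quotas: Harke 7.475, Dorne 4.541, Farrow 10.111, Carrow 7.226, Brisco 2.543, Arden 9.104.
Webster allocation: Harke 7, Dorne 5, Farrow 10, Carrow 7, Brisco 3, Arden 9.
Every allocation lies between the lower and upper quota.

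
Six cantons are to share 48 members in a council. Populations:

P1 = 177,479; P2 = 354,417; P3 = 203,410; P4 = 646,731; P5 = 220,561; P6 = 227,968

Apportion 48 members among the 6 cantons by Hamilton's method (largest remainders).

Standard divisor: 1830566 ÷ 48 ≈ 38136.792.
Standard quotas: P1 4.6537, P2 9.2933, P3 5.3337, P4 16.9582, P5 5.7834, P6 5.9776.
Lower quotas: P1 4, P2 9, P3 5, P4 16, P5 5, P6 5 (sum 44, leaving 4 seats).
Remainders in descending order: P6 0.9776, P4 0.9582, P5 0.7834, P1 0.6537, P3 0.3337, P2 0.2933.
The surplus seats go to P6, P4, P5, P1.

P1: 5, P2: 9, P3: 5, P4: 17, P5: 6, P6: 6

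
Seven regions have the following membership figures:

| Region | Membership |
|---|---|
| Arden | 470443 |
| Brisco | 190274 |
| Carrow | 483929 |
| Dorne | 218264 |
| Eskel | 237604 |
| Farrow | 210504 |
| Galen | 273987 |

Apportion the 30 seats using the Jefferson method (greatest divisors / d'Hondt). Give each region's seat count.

Arden=7, Brisco=3, Carrow=7, Dorne=3, Eskel=3, Farrow=3, Galen=4

Standard divisor 2085005/30 ≈ 69500.167; standard quotas: Arden 6.769, Brisco 2.738, Carrow 6.963, Dorne 3.140, Eskel 3.419, Farrow 3.029, Galen 3.942.
Rounding down gives 6, 2, 6, 3, 3, 3, 3 = 26 seats, so the divisor must be adjusted.
With modified divisor 62000: modified quotas Arden 7.588, Brisco 3.069, Carrow 7.805, Dorne 3.520, Eskel 3.832, Farrow 3.395, Galen 4.419.
Rounding down: Arden 7, Brisco 3, Carrow 7, Dorne 3, Eskel 3, Farrow 3, Galen 4 (total 30).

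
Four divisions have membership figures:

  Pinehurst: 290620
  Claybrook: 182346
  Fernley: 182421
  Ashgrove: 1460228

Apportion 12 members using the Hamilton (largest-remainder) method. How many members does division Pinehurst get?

2

The standard divisor is 2115615/12 ≈ 176301.25.
Standard quotas: Pinehurst 1.6484, Claybrook 1.0343, Fernley 1.0347, Ashgrove 8.2826.
Lower quotas: Pinehurst 1, Claybrook 1, Fernley 1, Ashgrove 8 (sum 11, leaving 1 seat).
Remainders in descending order: Pinehurst 0.6484, Ashgrove 0.2826, Fernley 0.0347, Claybrook 0.0343.
The surplus seat goes to Pinehurst.
Pinehurst receives 2.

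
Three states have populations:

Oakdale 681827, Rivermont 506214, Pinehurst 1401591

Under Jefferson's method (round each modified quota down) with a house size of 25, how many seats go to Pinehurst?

14

Standard divisor 2589632/25 ≈ 103585.28; standard quotas: Oakdale 6.582, Rivermont 4.887, Pinehurst 13.531.
Rounding down gives 6, 4, 13 = 23 seats, so the divisor must be adjusted.
With modified divisor 98800: modified quotas Oakdale 6.901, Rivermont 5.124, Pinehurst 14.186.
Rounding down: Oakdale 6, Rivermont 5, Pinehurst 14 (total 25).
Pinehurst receives 14.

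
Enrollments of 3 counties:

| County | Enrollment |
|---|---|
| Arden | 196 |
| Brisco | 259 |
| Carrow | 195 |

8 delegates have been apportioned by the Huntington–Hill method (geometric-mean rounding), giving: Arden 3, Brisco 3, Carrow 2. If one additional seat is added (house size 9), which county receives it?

Carrow

Priority for the next seat is population ÷ (√(s·(s+1))).
Priorities: Arden 56.580, Brisco 74.767, Carrow 79.608.
Highest priority: Carrow.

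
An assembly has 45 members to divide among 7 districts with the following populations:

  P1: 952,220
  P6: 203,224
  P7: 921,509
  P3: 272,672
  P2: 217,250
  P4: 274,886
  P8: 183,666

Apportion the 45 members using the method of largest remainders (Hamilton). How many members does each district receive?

The standard divisor is 3025427/45 ≈ 67231.711.
Standard quotas: P1 14.1633, P6 3.0227, P7 13.7065, P3 4.0557, P2 3.2314, P4 4.0886, P8 2.7318.
Lower quotas: P1 14, P6 3, P7 13, P3 4, P2 3, P4 4, P8 2 (sum 43, leaving 2 seats).
Remainders in descending order: P8 0.7318, P7 0.7065, P2 0.2314, P1 0.1633, P4 0.0886, P3 0.0557, P6 0.0227.
Largest remainders: P8, P7 receive the extra seats.

P1 14, P6 3, P7 14, P3 4, P2 3, P4 4, P8 3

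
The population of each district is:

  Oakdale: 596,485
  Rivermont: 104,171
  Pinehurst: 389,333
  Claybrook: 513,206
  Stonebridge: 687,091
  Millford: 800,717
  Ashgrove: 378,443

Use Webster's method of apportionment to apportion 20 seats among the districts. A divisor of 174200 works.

Oakdale: 3, Rivermont: 1, Pinehurst: 2, Claybrook: 3, Stonebridge: 4, Millford: 5, Ashgrove: 2

With modified divisor 174200: modified quotas Oakdale 3.424, Rivermont 0.598, Pinehurst 2.235, Claybrook 2.946, Stonebridge 3.944, Millford 4.597, Ashgrove 2.172.
Rounding to the nearest integer: Oakdale 3, Rivermont 1, Pinehurst 2, Claybrook 3, Stonebridge 4, Millford 5, Ashgrove 2 (total 20).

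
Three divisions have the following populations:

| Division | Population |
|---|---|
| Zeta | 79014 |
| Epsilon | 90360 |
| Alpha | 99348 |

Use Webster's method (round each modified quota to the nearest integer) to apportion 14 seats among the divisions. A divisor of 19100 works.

Zeta: 4; Epsilon: 5; Alpha: 5

With modified divisor 19100: modified quotas Zeta 4.137, Epsilon 4.731, Alpha 5.201.
Rounding to the nearest integer: Zeta 4, Epsilon 5, Alpha 5 (total 14).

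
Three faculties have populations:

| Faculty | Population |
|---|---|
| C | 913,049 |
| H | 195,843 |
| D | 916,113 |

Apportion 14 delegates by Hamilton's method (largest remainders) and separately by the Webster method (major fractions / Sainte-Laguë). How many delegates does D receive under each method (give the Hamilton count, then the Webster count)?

6 and 7

Hamilton: C 6, H 2, D 6.
Webster: C 6, H 1, D 7.
D gets 6 under Hamilton and 7 under Webster.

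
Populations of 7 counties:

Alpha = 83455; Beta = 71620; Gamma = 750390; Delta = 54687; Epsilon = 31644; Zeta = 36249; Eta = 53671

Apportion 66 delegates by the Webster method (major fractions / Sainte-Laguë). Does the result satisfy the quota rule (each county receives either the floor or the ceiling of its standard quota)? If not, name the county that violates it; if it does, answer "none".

Gamma

Standard quotas: Alpha 5.092, Beta 4.370, Gamma 45.784, Delta 3.337, Epsilon 1.931, Zeta 2.212, Eta 3.275.
Webster allocation: Alpha 5, Beta 4, Gamma 47, Delta 3, Epsilon 2, Zeta 2, Eta 3.
Gamma has quota 45.784 (lower 45, upper 46) but receives 47 — outside the quota interval.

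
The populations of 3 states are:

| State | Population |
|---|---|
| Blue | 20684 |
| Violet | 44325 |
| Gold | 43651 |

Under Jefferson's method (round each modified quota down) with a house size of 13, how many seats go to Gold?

5

Standard divisor 108660/13 ≈ 8358.462; standard quotas: Blue 2.475, Violet 5.303, Gold 5.222.
Rounding down gives 2, 5, 5 = 12 seats, so the divisor must be adjusted.
With modified divisor 7300: modified quotas Blue 2.833, Violet 6.072, Gold 5.980.
Rounding down: Blue 2, Violet 6, Gold 5 (total 13).
Gold receives 5.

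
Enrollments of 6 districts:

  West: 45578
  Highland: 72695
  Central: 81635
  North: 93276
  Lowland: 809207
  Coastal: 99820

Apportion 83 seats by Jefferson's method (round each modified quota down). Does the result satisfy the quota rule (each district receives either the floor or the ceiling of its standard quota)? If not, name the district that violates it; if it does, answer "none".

Lowland

Standard quotas: West 3.147, Highland 5.019, Central 5.636, North 6.440, Lowland 55.867, Coastal 6.892.
Jefferson allocation: West 3, Highland 5, Central 5, North 6, Lowland 57, Coastal 7.
Lowland has quota 55.867 (lower 55, upper 56) but receives 57 — outside the quota interval.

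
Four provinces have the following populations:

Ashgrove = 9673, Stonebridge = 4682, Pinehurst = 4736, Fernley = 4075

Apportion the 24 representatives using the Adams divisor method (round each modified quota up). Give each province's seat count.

Ashgrove=10, Stonebridge=5, Pinehurst=5, Fernley=4

Standard divisor 23166/24 ≈ 965.25; standard quotas: Ashgrove 10.021, Stonebridge 4.851, Pinehurst 4.907, Fernley 4.222.
Rounding up gives 11, 5, 5, 5 = 26 seats, so the divisor must be adjusted.
With modified divisor 1050: modified quotas Ashgrove 9.212, Stonebridge 4.459, Pinehurst 4.510, Fernley 3.881.
Rounding up: Ashgrove 10, Stonebridge 5, Pinehurst 5, Fernley 4 (total 24).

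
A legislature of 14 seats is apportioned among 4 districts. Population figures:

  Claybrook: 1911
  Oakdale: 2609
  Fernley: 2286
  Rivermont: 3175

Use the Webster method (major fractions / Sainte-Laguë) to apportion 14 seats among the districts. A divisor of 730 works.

Claybrook: 3, Oakdale: 4, Fernley: 3, Rivermont: 4

With modified divisor 730: modified quotas Claybrook 2.618, Oakdale 3.574, Fernley 3.132, Rivermont 4.349.
Rounding to the nearest integer: Claybrook 3, Oakdale 4, Fernley 3, Rivermont 4 (total 14).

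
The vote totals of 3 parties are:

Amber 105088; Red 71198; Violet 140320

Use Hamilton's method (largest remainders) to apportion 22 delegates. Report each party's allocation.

Standard divisor: 316606 ÷ 22 ≈ 14391.182.
Standard quotas: Amber 7.3022, Red 4.9473, Violet 9.7504.
Lower quotas: Amber 7, Red 4, Violet 9 (sum 20, leaving 2 seats).
Remainders in descending order: Red 0.9473, Violet 0.7504, Amber 0.3022.
Largest remainders: Red, Violet receive the extra seats.

Amber=7; Red=5; Violet=10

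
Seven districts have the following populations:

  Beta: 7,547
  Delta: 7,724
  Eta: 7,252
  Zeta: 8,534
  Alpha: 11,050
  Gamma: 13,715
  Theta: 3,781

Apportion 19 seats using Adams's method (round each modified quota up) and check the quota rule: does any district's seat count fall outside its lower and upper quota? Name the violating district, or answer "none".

none

Standard quotas: Beta 2.406, Delta 2.462, Eta 2.312, Zeta 2.720, Alpha 3.522, Gamma 4.372, Theta 1.205.
Adams allocation: Beta 2, Delta 3, Eta 2, Zeta 3, Alpha 3, Gamma 4, Theta 2.
Every allocation lies between the lower and upper quota.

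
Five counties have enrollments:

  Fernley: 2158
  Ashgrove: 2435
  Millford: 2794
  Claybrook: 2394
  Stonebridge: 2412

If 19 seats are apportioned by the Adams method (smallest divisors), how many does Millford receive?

4

Standard divisor 12193/19 ≈ 641.737; standard quotas: Fernley 3.363, Ashgrove 3.794, Millford 4.354, Claybrook 3.731, Stonebridge 3.759.
Rounding up gives 4, 4, 5, 4, 4 = 21 seats, so the divisor must be adjusted.
With modified divisor 760: modified quotas Fernley 2.839, Ashgrove 3.204, Millford 3.676, Claybrook 3.150, Stonebridge 3.174.
Rounding up: Fernley 3, Ashgrove 4, Millford 4, Claybrook 4, Stonebridge 4 (total 19).
Millford receives 4.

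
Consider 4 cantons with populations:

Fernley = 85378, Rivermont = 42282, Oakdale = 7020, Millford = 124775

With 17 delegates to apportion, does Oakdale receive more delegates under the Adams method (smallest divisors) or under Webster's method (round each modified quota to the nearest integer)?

Adams

Adams: Fernley 5, Rivermont 3, Oakdale 1, Millford 8.
Webster: Fernley 6, Rivermont 3, Oakdale 0, Millford 8.
Oakdale gets 1 under Adams and 0 under Webster.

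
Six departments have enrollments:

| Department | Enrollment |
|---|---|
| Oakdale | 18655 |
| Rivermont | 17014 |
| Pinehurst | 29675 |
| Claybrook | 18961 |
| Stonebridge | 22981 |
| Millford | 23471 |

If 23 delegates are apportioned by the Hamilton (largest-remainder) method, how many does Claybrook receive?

The standard divisor is 130757/23 ≈ 5685.087.
Standard quotas: Oakdale 3.2814, Rivermont 2.9927, Pinehurst 5.2198, Claybrook 3.3352, Stonebridge 4.0423, Millford 4.1285.
Lower quotas: Oakdale 3, Rivermont 2, Pinehurst 5, Claybrook 3, Stonebridge 4, Millford 4 (sum 21, leaving 2 seats).
Remainders in descending order: Rivermont 0.9927, Claybrook 0.3352, Oakdale 0.2814, Pinehurst 0.2198, Millford 0.1285, Stonebridge 0.0423.
The surplus seats go to Rivermont, Claybrook.
Claybrook receives 4.

4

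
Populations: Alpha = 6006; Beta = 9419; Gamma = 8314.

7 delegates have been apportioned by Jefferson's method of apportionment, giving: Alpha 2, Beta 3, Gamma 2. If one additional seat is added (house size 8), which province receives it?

Gamma

Priority for the next seat is population ÷ (current seats + 1).
Priorities: Alpha 2002.000, Beta 2354.750, Gamma 2771.333.
Highest priority: Gamma.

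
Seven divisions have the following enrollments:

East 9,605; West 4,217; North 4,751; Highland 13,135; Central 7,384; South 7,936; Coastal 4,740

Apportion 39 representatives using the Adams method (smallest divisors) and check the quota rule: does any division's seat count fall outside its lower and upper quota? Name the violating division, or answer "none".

none

Standard quotas: East 7.236, West 3.177, North 3.579, Highland 9.895, Central 5.563, South 5.979, Coastal 3.571.
Adams allocation: East 7, West 3, North 4, Highland 9, Central 6, South 6, Coastal 4.
Every allocation lies between the lower and upper quota.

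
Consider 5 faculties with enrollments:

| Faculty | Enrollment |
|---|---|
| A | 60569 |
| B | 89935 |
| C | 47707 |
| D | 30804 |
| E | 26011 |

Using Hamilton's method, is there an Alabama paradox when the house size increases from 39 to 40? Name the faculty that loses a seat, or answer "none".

none

At 39 seats: A 9, B 14, C 7, D 5, E 4.
At 40 seats: A 10, B 14, C 7, D 5, E 4.
No faculty's allocation decreased.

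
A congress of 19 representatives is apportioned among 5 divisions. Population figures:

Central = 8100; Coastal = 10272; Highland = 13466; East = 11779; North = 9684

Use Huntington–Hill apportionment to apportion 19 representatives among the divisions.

Central 3; Coastal 4; Highland 5; East 4; North 3

With divisor 2880: modified quotas Central 2.812, Coastal 3.567, Highland 4.676, East 4.090, North 3.362.
Geometric-mean thresholds: Central √(2·3)=2.449, Coastal √(3·4)=3.464, Highland √(4·5)=4.472, East √(4·5)=4.472, North √(3·4)=3.464.
Each quota rounded against its threshold gives Central 3, Coastal 4, Highland 5, East 4, North 3 (total 19).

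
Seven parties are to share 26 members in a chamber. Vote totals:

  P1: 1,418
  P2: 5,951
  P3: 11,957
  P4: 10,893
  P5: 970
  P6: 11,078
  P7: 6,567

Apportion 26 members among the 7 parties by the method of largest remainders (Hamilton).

P1=1; P2=3; P3=6; P4=6; P5=1; P6=6; P7=3

The standard divisor is 48834/26 ≈ 1878.231.
Standard quotas: P1 0.7550, P2 3.1684, P3 6.3661, P4 5.7996, P5 0.5164, P6 5.8981, P7 3.4964.
Lower quotas: P1 0, P2 3, P3 6, P4 5, P5 0, P6 5, P7 3 (sum 22, leaving 4 seats).
Remainders in descending order: P6 0.8981, P4 0.7996, P1 0.7550, P5 0.5164, P7 0.4964, P3 0.3661, P2 0.1684.
Largest remainders: P6, P4, P1, P5 receive the extra seats.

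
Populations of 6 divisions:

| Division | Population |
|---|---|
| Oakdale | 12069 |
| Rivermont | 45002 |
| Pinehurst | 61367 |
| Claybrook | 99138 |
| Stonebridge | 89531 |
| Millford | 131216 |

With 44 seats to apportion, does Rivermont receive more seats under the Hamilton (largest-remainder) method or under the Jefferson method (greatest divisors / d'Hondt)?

Hamilton

Hamilton: Oakdale 1, Rivermont 5, Pinehurst 6, Claybrook 10, Stonebridge 9, Millford 13.
Jefferson: Oakdale 1, Rivermont 4, Pinehurst 6, Claybrook 10, Stonebridge 9, Millford 14.
Rivermont gets 5 under Hamilton and 4 under Jefferson.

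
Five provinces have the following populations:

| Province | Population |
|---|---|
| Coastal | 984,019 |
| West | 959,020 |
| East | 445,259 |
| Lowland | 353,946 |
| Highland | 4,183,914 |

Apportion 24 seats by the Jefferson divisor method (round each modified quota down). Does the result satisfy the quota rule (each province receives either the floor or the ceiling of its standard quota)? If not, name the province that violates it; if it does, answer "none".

Standard quotas: Coastal 3.410, West 3.323, East 1.543, Lowland 1.226, Highland 14.498.
Jefferson allocation: Coastal 3, West 3, East 1, Lowland 1, Highland 16.
Highland has quota 14.498 (lower 14, upper 15) but receives 16 — outside the quota interval.

Highland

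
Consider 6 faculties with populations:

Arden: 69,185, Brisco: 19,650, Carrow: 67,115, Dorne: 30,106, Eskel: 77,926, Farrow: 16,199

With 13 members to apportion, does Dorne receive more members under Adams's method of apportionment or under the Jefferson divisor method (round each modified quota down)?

Adams

Adams: Arden 3, Brisco 1, Carrow 3, Dorne 2, Eskel 3, Farrow 1.
Jefferson: Arden 4, Brisco 1, Carrow 3, Dorne 1, Eskel 4, Farrow 0.
Dorne gets 2 under Adams and 1 under Jefferson.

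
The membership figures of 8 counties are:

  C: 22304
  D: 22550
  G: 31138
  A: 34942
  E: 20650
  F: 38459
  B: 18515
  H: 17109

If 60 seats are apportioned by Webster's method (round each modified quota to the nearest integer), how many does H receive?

5

Standard divisor 205667/60 ≈ 3427.783; standard quotas: C 6.507, D 6.579, G 9.084, A 10.194, E 6.024, F 11.220, B 5.401, H 4.991.
Rounding to the nearest integer gives C 7, D 7, G 9, A 10, E 6, F 11, B 5, H 5 — total 60, matching the house size, so no adjustment is needed.
H receives 5.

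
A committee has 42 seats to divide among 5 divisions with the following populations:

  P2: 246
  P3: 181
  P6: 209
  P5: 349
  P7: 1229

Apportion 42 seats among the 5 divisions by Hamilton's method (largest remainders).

P2=5, P3=3, P6=4, P5=7, P7=23

Total 2214; standard divisor 2214/42 ≈ 52.714.
Standard quotas: P2 4.667, P3 3.434, P6 3.965, P5 6.621, P7 23.314.
Lower quotas: P2 4, P3 3, P6 3, P5 6, P7 23 (sum 39, leaving 3 seats).
Remainders in descending order: P6 0.965, P2 0.667, P5 0.621, P3 0.434, P7 0.314.
Largest remainders: P6, P2, P5 receive the extra seats.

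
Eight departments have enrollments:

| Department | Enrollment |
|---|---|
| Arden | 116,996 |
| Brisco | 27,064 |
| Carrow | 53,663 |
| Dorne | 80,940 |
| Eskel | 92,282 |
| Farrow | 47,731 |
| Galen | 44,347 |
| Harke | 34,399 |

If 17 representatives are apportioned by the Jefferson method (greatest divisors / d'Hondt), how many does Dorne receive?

Standard divisor 497422/17 ≈ 29260.118; standard quotas: Arden 3.998, Brisco 0.925, Carrow 1.834, Dorne 2.766, Eskel 3.154, Farrow 1.631, Galen 1.516, Harke 1.176.
Rounding down gives 3, 0, 1, 2, 3, 1, 1, 1 = 12 seats, so the divisor must be adjusted.
With modified divisor 23600: modified quotas Arden 4.957, Brisco 1.147, Carrow 2.274, Dorne 3.430, Eskel 3.910, Farrow 2.022, Galen 1.879, Harke 1.458.
Rounding down: Arden 4, Brisco 1, Carrow 2, Dorne 3, Eskel 3, Farrow 2, Galen 1, Harke 1 (total 17).
Dorne receives 3.

3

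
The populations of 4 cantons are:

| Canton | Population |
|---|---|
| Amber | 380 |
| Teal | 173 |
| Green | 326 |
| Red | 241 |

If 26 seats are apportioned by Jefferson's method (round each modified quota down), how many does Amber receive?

9

Standard divisor 1120/26 ≈ 43.077; standard quotas: Amber 8.821, Teal 4.016, Green 7.568, Red 5.595.
Rounding down gives 8, 4, 7, 5 = 24 seats, so the divisor must be adjusted.
With modified divisor 40.5: modified quotas Amber 9.383, Teal 4.272, Green 8.049, Red 5.951.
Rounding down: Amber 9, Teal 4, Green 8, Red 5 (total 26).
Amber receives 9.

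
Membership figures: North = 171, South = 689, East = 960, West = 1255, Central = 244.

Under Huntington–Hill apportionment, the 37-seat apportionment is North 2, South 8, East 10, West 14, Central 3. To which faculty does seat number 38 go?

East

Priority for the next seat is population ÷ (√(s·(s+1))).
Priorities: North 69.810, South 81.199, East 91.532, West 86.603, Central 70.437.
Highest priority: East.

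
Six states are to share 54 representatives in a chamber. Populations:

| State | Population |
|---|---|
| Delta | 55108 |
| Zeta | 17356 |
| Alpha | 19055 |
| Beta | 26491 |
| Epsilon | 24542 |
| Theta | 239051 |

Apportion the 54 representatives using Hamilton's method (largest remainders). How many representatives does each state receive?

Total 381603; standard divisor 381603/54 ≈ 7066.722.
Standard quotas: Delta 7.7982, Zeta 2.4560, Alpha 2.6964, Beta 3.7487, Epsilon 3.4729, Theta 33.8277.
Lower quotas: Delta 7, Zeta 2, Alpha 2, Beta 3, Epsilon 3, Theta 33 (sum 50, leaving 4 seats).
Remainders in descending order: Theta 0.8277, Delta 0.7982, Beta 0.7487, Alpha 0.6964, Epsilon 0.4729, Zeta 0.4560.
Largest remainders: Theta, Delta, Beta, Alpha receive the extra seats.

Delta 8; Zeta 2; Alpha 3; Beta 4; Epsilon 3; Theta 34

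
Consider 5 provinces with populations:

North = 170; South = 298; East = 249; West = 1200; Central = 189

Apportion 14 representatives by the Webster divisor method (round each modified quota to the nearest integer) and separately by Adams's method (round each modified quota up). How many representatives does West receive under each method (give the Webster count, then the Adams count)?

Webster: North 1, South 2, East 2, West 8, Central 1.
Adams: North 1, South 2, East 2, West 7, Central 2.
West gets 8 under Webster and 7 under Adams.

8 and 7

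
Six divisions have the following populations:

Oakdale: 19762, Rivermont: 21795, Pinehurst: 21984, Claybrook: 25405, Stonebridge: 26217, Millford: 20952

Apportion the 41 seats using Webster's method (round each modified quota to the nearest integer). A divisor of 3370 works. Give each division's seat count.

With modified divisor 3370: modified quotas Oakdale 5.864, Rivermont 6.467, Pinehurst 6.523, Claybrook 7.539, Stonebridge 7.780, Millford 6.217.
Rounding to the nearest integer: Oakdale 6, Rivermont 6, Pinehurst 7, Claybrook 8, Stonebridge 8, Millford 6 (total 41).

Oakdale: 6, Rivermont: 6, Pinehurst: 7, Claybrook: 8, Stonebridge: 8, Millford: 6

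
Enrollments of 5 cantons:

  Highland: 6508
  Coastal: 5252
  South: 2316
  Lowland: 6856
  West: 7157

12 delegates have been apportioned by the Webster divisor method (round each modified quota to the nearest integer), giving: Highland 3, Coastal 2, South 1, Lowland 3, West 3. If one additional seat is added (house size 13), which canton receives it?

Coastal

Priority for the next seat is population ÷ (current seats + 0.5).
Priorities: Highland 1859.429, Coastal 2100.800, South 1544.000, Lowland 1958.857, West 2044.857.
Highest priority: Coastal.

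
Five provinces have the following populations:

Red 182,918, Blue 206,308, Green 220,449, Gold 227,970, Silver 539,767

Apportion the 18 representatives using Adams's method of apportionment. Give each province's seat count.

Standard divisor 1377412/18 ≈ 76522.889; standard quotas: Red 2.390, Blue 2.696, Green 2.881, Gold 2.979, Silver 7.054.
Rounding up gives 3, 3, 3, 3, 8 = 20 seats, so the divisor must be adjusted.
With modified divisor 90410.5: modified quotas Red 2.023, Blue 2.282, Green 2.438, Gold 2.521, Silver 5.970.
Rounding up: Red 3, Blue 3, Green 3, Gold 3, Silver 6 (total 18).

Red 3; Blue 3; Green 3; Gold 3; Silver 6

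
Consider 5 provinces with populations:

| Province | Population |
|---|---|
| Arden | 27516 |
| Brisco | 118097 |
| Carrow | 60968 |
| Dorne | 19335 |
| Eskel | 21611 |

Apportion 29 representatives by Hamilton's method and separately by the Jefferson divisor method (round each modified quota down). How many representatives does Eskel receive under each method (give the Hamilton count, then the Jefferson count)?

3 and 2

Hamilton: Arden 3, Brisco 14, Carrow 7, Dorne 2, Eskel 3.
Jefferson: Arden 3, Brisco 15, Carrow 7, Dorne 2, Eskel 2.
Eskel gets 3 under Hamilton and 2 under Jefferson.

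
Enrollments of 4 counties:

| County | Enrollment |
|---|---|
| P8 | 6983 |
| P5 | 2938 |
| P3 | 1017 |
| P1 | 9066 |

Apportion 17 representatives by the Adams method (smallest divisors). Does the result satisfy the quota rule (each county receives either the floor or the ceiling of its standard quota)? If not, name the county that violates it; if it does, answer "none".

Standard quotas: P8 5.934, P5 2.497, P3 0.864, P1 7.705.
Adams allocation: P8 6, P5 3, P3 1, P1 7.
Every allocation lies between the lower and upper quota.

none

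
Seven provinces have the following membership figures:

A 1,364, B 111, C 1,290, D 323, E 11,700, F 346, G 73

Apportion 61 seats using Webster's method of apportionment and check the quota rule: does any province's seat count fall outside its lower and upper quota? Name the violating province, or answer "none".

Standard quotas: A 5.471, B 0.445, C 5.175, D 1.296, E 46.932, F 1.388, G 0.293.
Webster allocation: A 6, B 0, C 5, D 1, E 48, F 1, G 0.
E has quota 46.932 (lower 46, upper 47) but receives 48 — outside the quota interval.

E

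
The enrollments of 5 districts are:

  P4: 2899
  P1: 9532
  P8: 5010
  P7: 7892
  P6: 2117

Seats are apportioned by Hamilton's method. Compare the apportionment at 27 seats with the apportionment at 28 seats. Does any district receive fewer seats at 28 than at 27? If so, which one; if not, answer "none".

none

At 27 seats: P4 3, P1 9, P8 5, P7 8, P6 2.
At 28 seats: P4 3, P1 10, P8 5, P7 8, P6 2.
No district's allocation decreased.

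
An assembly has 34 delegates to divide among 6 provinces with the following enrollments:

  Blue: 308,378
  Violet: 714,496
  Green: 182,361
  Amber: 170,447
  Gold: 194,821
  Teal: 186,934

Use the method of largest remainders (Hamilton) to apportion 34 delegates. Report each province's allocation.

Standard divisor: 1757437 ÷ 34 ≈ 51689.324.
Standard quotas: Blue 5.9660, Violet 13.8229, Green 3.5280, Amber 3.2975, Gold 3.7691, Teal 3.6165.
Lower quotas: Blue 5, Violet 13, Green 3, Amber 3, Gold 3, Teal 3 (sum 30, leaving 4 seats).
Remainders in descending order: Blue 0.9660, Violet 0.8229, Gold 0.7691, Teal 0.6165, Green 0.5280, Amber 0.2975.
The surplus seats go to Blue, Violet, Gold, Teal.

Blue=6; Violet=14; Green=3; Amber=3; Gold=4; Teal=4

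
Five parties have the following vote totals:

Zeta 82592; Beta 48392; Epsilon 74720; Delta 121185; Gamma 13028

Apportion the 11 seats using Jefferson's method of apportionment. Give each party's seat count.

Standard divisor 339917/11 ≈ 30901.545; standard quotas: Zeta 2.673, Beta 1.566, Epsilon 2.418, Delta 3.922, Gamma 0.422.
Rounding down gives 2, 1, 2, 3, 0 = 8 seats, so the divisor must be adjusted.
With modified divisor 24600: modified quotas Zeta 3.357, Beta 1.967, Epsilon 3.037, Delta 4.926, Gamma 0.530.
Rounding down: Zeta 3, Beta 1, Epsilon 3, Delta 4, Gamma 0 (total 11).

Zeta: 3, Beta: 1, Epsilon: 3, Delta: 4, Gamma: 0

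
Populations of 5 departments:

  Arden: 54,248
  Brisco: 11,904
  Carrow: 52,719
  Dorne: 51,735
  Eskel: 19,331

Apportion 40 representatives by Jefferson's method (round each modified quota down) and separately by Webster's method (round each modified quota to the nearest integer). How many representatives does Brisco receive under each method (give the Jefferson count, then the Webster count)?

2 and 3

Jefferson: Arden 12, Brisco 2, Carrow 11, Dorne 11, Eskel 4.
Webster: Arden 11, Brisco 3, Carrow 11, Dorne 11, Eskel 4.
Brisco gets 2 under Jefferson and 3 under Webster.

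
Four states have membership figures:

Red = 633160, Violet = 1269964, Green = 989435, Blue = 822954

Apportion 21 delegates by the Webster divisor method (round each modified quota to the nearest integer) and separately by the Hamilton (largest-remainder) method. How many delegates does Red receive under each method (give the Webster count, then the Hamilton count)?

4 and 3

Webster: Red 4, Violet 7, Green 5, Blue 5.
Hamilton: Red 3, Violet 7, Green 6, Blue 5.
Red gets 4 under Webster and 3 under Hamilton.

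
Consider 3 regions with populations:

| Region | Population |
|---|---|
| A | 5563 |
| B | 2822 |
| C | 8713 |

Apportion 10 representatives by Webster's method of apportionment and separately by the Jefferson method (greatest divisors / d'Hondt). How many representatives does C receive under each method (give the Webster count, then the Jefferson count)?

5 and 6

Webster: A 3, B 2, C 5.
Jefferson: A 3, B 1, C 6.
C gets 5 under Webster and 6 under Jefferson.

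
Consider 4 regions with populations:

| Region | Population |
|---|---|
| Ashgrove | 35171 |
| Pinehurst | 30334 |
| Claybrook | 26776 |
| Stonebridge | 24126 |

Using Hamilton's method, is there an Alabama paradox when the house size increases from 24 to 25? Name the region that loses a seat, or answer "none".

At 24 seats: Ashgrove 7, Pinehurst 6, Claybrook 6, Stonebridge 5.
At 25 seats: Ashgrove 8, Pinehurst 6, Claybrook 6, Stonebridge 5.
No region's allocation decreased.

none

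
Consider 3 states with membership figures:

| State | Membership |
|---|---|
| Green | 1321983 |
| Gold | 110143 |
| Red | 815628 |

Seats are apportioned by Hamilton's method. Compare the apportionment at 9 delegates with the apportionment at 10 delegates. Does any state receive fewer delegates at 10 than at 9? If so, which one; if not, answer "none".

Gold

At 9 seats: Green 5, Gold 1, Red 3.
At 10 seats: Green 6, Gold 0, Red 4.
Gold drops from 1 to 0.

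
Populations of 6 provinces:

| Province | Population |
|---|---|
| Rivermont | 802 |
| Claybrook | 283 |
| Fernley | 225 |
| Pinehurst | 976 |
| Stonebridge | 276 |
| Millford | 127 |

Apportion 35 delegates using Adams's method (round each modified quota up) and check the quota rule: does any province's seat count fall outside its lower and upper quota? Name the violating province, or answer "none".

Standard quotas: Rivermont 10.439, Claybrook 3.684, Fernley 2.929, Pinehurst 12.704, Stonebridge 3.592, Millford 1.653.
Adams allocation: Rivermont 10, Claybrook 4, Fernley 3, Pinehurst 12, Stonebridge 4, Millford 2.
Every allocation lies between the lower and upper quota.

none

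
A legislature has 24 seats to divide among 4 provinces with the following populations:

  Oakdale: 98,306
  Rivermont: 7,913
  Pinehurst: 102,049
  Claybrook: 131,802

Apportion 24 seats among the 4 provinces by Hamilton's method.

Oakdale 7, Rivermont 1, Pinehurst 7, Claybrook 9

Standard divisor: 340070 ÷ 24 ≈ 14169.583.
Standard quotas: Oakdale 6.9378, Rivermont 0.5584, Pinehurst 7.2020, Claybrook 9.3018.
Lower quotas: Oakdale 6, Rivermont 0, Pinehurst 7, Claybrook 9 (sum 22, leaving 2 seats).
Remainders in descending order: Oakdale 0.9378, Rivermont 0.5584, Claybrook 0.3018, Pinehurst 0.2020.
The surplus seats go to Oakdale, Rivermont.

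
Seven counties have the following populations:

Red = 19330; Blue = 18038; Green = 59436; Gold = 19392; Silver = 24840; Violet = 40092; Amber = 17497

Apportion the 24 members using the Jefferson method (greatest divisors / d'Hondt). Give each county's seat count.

Standard divisor 198625/24 ≈ 8276.042; standard quotas: Red 2.336, Blue 2.180, Green 7.182, Gold 2.343, Silver 3.001, Violet 4.844, Amber 2.114.
Rounding down gives 2, 2, 7, 2, 3, 4, 2 = 22 seats, so the divisor must be adjusted.
With modified divisor 7100: modified quotas Red 2.723, Blue 2.541, Green 8.371, Gold 2.731, Silver 3.499, Violet 5.647, Amber 2.464.
Rounding down: Red 2, Blue 2, Green 8, Gold 2, Silver 3, Violet 5, Amber 2 (total 24).

Red 2; Blue 2; Green 8; Gold 2; Silver 3; Violet 5; Amber 2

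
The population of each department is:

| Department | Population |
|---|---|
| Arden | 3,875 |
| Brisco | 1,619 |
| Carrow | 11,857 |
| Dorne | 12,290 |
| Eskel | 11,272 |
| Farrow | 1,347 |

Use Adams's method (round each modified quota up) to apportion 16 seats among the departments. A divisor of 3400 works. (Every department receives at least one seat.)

With modified divisor 3400: modified quotas Arden 1.140, Brisco 0.476, Carrow 3.487, Dorne 3.615, Eskel 3.315, Farrow 0.396.
Rounding up: Arden 2, Brisco 1, Carrow 4, Dorne 4, Eskel 4, Farrow 1 (total 16).

Arden 2, Brisco 1, Carrow 4, Dorne 4, Eskel 4, Farrow 1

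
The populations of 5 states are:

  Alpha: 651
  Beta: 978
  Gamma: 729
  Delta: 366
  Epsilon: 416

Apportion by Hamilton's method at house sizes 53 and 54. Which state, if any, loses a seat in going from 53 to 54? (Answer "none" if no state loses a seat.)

none

At 53 seats: Alpha 11, Beta 17, Gamma 12, Delta 6, Epsilon 7.
At 54 seats: Alpha 11, Beta 17, Gamma 13, Delta 6, Epsilon 7.
No state's allocation decreased.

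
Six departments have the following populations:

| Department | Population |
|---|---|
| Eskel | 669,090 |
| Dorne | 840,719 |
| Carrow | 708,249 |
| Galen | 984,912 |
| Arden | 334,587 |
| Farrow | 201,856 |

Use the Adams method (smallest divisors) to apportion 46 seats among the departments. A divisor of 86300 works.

With modified divisor 86300: modified quotas Eskel 7.753, Dorne 9.742, Carrow 8.207, Galen 11.413, Arden 3.877, Farrow 2.339.
Rounding up: Eskel 8, Dorne 10, Carrow 9, Galen 12, Arden 4, Farrow 3 (total 46).

Eskel: 8; Dorne: 10; Carrow: 9; Galen: 12; Arden: 4; Farrow: 3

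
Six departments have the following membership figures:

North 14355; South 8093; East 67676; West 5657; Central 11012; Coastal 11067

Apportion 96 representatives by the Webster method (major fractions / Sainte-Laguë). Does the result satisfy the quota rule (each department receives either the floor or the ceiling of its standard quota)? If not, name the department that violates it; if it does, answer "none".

Standard quotas: North 11.693, South 6.592, East 55.124, West 4.608, Central 8.970, Coastal 9.014.
Webster allocation: North 12, South 7, East 54, West 5, Central 9, Coastal 9.
East has quota 55.124 (lower 55, upper 56) but receives 54 — outside the quota interval.

East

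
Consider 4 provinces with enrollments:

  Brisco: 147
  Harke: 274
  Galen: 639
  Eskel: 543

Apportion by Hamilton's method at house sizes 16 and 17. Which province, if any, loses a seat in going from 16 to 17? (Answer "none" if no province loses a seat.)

At 16 seats: Brisco 2, Harke 3, Galen 6, Eskel 5.
At 17 seats: Brisco 1, Harke 3, Galen 7, Eskel 6.
Brisco drops from 2 to 1.

Brisco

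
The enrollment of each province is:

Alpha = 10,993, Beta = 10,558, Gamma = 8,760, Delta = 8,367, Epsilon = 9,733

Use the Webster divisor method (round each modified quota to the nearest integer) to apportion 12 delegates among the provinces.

Alpha: 3, Beta: 3, Gamma: 2, Delta: 2, Epsilon: 2

Standard divisor 48411/12 ≈ 4034.25; standard quotas: Alpha 2.725, Beta 2.617, Gamma 2.171, Delta 2.074, Epsilon 2.413.
Rounding to the nearest integer gives Alpha 3, Beta 3, Gamma 2, Delta 2, Epsilon 2 — total 12, matching the house size, so no adjustment is needed.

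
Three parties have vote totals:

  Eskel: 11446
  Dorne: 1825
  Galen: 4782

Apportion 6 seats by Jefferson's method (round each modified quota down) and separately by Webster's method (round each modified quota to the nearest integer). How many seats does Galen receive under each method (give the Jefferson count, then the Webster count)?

2 and 1

Jefferson: Eskel 4, Dorne 0, Galen 2.
Webster: Eskel 4, Dorne 1, Galen 1.
Galen gets 2 under Jefferson and 1 under Webster.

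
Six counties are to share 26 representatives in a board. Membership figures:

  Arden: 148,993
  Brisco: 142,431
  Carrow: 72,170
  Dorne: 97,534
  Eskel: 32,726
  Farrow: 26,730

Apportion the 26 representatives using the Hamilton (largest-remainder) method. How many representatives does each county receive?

Arden=7, Brisco=7, Carrow=4, Dorne=5, Eskel=2, Farrow=1

Standard divisor: 520584 ÷ 26 ≈ 20022.462.
Standard quotas: Arden 7.4413, Brisco 7.1136, Carrow 3.6045, Dorne 4.8712, Eskel 1.6345, Farrow 1.3350.
Lower quotas: Arden 7, Brisco 7, Carrow 3, Dorne 4, Eskel 1, Farrow 1 (sum 23, leaving 3 seats).
Remainders in descending order: Dorne 0.8712, Eskel 0.6345, Carrow 0.6045, Arden 0.4413, Farrow 0.3350, Brisco 0.1136.
Largest remainders: Dorne, Eskel, Carrow receive the extra seats.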